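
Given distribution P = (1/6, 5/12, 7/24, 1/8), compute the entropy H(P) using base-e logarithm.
1.2827 nats

Shannon entropy is H(X) = -Σ p(x) log p(x).

For P = (1/6, 5/12, 7/24, 1/8):
H = -1/6 × log_e(1/6) -5/12 × log_e(5/12) -7/24 × log_e(7/24) -1/8 × log_e(1/8)
H = 1.2827 nats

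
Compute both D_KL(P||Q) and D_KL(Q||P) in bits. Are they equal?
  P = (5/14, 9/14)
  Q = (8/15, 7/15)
D_KL(P||Q) = 0.0904, D_KL(Q||P) = 0.0929

KL divergence is not symmetric: D_KL(P||Q) ≠ D_KL(Q||P) in general.

D_KL(P||Q) = 0.0904 bits
D_KL(Q||P) = 0.0929 bits

No, they are not equal!

This asymmetry is why KL divergence is not a true distance metric.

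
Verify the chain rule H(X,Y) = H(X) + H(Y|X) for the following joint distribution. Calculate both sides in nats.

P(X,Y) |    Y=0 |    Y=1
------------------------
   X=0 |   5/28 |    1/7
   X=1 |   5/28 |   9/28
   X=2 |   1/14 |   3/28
H(X,Y) = 1.6859, H(X) = 1.0190, H(Y|X) = 0.6669 (all in nats)

Chain rule: H(X,Y) = H(X) + H(Y|X)

Left side — joint entropy directly:
H(X,Y) = -Σ p(x,y) log p(x,y) = 1.6859 nats

Right side — compute H(Y|X) from the conditional distributions:
P(X) = (9/28, 1/2, 5/28), so H(X) = 1.0190 nats
H(Y|X) = Σ_x P(X=x) · H(Y|X=x):
  P(Y|X=0) = (5/9, 4/9), H(Y|X=0) = 0.6870, weight P(X=0) = 9/28
  P(Y|X=1) = (5/14, 9/14), H(Y|X=1) = 0.6518, weight P(X=1) = 1/2
  P(Y|X=2) = (2/5, 3/5), H(Y|X=2) = 0.6730, weight P(X=2) = 5/28
H(Y|X) = 0.6669 nats

H(X) + H(Y|X) = 1.0190 + 0.6669 = 1.6859 nats

Both sides equal 1.6859 nats. ✓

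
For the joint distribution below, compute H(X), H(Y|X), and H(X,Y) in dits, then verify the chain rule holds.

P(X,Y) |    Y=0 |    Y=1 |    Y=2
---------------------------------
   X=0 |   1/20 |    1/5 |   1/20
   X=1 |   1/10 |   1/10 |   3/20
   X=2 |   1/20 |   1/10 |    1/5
H(X,Y) = 0.8983, H(X) = 0.4760, H(Y|X) = 0.4223 (all in dits)

Chain rule: H(X,Y) = H(X) + H(Y|X)

Left side — joint entropy directly:
H(X,Y) = -Σ p(x,y) log p(x,y) = 0.8983 dits

Right side — compute H(Y|X) from the conditional distributions:
P(X) = (3/10, 7/20, 7/20), so H(X) = 0.4760 dits
H(Y|X) = Σ_x P(X=x) · H(Y|X=x):
  P(Y|X=0) = (1/6, 2/3, 1/6), H(Y|X=0) = 0.3768, weight P(X=0) = 3/10
  P(Y|X=1) = (2/7, 2/7, 3/7), H(Y|X=1) = 0.4686, weight P(X=1) = 7/20
  P(Y|X=2) = (1/7, 2/7, 4/7), H(Y|X=2) = 0.4151, weight P(X=2) = 7/20
H(Y|X) = 0.4223 dits

H(X) + H(Y|X) = 0.4760 + 0.4223 = 0.8983 dits

Both sides equal 0.8983 dits. ✓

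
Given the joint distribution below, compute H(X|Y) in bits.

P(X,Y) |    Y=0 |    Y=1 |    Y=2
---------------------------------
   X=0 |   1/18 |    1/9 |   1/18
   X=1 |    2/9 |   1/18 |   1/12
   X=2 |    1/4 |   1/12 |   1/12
1.4568 bits

Using the chain rule: H(X|Y) = H(X,Y) - H(Y)

First, compute H(X,Y) = 2.9256 bits

Marginal P(Y) = (19/36, 1/4, 2/9)
H(Y) = 1.4688 bits

H(X|Y) = H(X,Y) - H(Y) = 2.9256 - 1.4688 = 1.4568 bits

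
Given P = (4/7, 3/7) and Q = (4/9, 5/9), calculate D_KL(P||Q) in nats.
0.0324 nats

KL divergence: D_KL(P||Q) = Σ p(x) log(p(x)/q(x))

Computing term by term:
  x=0: 4/7 × log_e[(4/7)/(4/9)] = 4/7 × 0.2513 = 0.1436
  x=1: 3/7 × log_e[(3/7)/(5/9)] = 3/7 × -0.2595 = -0.1112

D_KL(P||Q) = 0.0324 nats

Note: KL divergence is always non-negative and equals 0 iff P = Q.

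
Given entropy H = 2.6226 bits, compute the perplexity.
6.1586

Perplexity is 2^H (or exp(H) for natural log).

H = 2.6226 bits
Perplexity = 2^2.6226 = 6.1586

Interpretation: The model's uncertainty is equivalent to choosing uniformly among 6.2 options.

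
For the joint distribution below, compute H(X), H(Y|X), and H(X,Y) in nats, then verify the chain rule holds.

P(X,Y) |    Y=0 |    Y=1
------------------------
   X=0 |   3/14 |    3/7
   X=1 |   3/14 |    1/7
H(X,Y) = 1.3013, H(X) = 0.6518, H(Y|X) = 0.6495 (all in nats)

Chain rule: H(X,Y) = H(X) + H(Y|X)

Left side — joint entropy directly:
H(X,Y) = -Σ p(x,y) log p(x,y) = 1.3013 nats

Right side — compute H(Y|X) from the conditional distributions:
P(X) = (9/14, 5/14), so H(X) = 0.6518 nats
H(Y|X) = Σ_x P(X=x) · H(Y|X=x):
  P(Y|X=0) = (1/3, 2/3), H(Y|X=0) = 0.6365, weight P(X=0) = 9/14
  P(Y|X=1) = (3/5, 2/5), H(Y|X=1) = 0.6730, weight P(X=1) = 5/14
H(Y|X) = 0.6495 nats

H(X) + H(Y|X) = 0.6518 + 0.6495 = 1.3013 nats

Both sides equal 1.3013 nats. ✓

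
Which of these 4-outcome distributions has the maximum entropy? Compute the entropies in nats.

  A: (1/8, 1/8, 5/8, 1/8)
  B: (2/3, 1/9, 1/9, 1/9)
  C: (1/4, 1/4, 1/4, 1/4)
C

For a discrete distribution over n outcomes, entropy is maximized by the uniform distribution.

Computing entropies:
H(A) = 1.0735 nats
H(B) = 1.0027 nats
H(C) = 1.3863 nats

The uniform distribution (where all probabilities equal 1/4) achieves the maximum entropy of log_e(4) = 1.3863 nats.

Distribution C has the highest entropy.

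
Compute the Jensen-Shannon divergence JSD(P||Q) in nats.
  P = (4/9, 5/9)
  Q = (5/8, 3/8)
0.0165 nats

Jensen-Shannon divergence is:
JSD(P||Q) = 0.5 × D_KL(P||M) + 0.5 × D_KL(Q||M)
where M = 0.5 × (P + Q) is the mixture distribution.

M = 0.5 × (4/9, 5/9) + 0.5 × (5/8, 3/8) = (0.534722, 0.465278)

D_KL(P||M) = 0.0163 nats
D_KL(Q||M) = 0.0166 nats

JSD(P||Q) = 0.5 × 0.0163 + 0.5 × 0.0166 = 0.0165 nats

Unlike KL divergence, JSD is symmetric and bounded: 0 ≤ JSD ≤ log(2).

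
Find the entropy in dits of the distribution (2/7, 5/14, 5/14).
0.4748 dits

Shannon entropy is H(X) = -Σ p(x) log p(x).

For P = (2/7, 5/14, 5/14):
H = -2/7 × log_10(2/7) -5/14 × log_10(5/14) -5/14 × log_10(5/14)
H = 0.4748 dits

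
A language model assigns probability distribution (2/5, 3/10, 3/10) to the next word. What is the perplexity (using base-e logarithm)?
2.9710

Perplexity is e^H (or exp(H) for natural log).

First, H = -Σ p log p = 1.0889 nats
Perplexity = e^1.0889 = 2.9710

Interpretation: The model's uncertainty is equivalent to choosing uniformly among 3.0 options.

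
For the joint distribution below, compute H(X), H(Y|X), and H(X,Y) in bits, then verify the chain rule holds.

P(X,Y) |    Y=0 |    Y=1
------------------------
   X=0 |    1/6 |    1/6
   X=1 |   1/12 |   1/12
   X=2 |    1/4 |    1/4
H(X,Y) = 2.4591, H(X) = 1.4591, H(Y|X) = 1.0000 (all in bits)

Chain rule: H(X,Y) = H(X) + H(Y|X)

Left side — joint entropy directly:
H(X,Y) = -Σ p(x,y) log p(x,y) = 2.4591 bits

Right side — compute H(Y|X) from the conditional distributions:
P(X) = (1/3, 1/6, 1/2), so H(X) = 1.4591 bits
H(Y|X) = Σ_x P(X=x) · H(Y|X=x):
  P(Y|X=0) = (1/2, 1/2), H(Y|X=0) = 1.0000, weight P(X=0) = 1/3
  P(Y|X=1) = (1/2, 1/2), H(Y|X=1) = 1.0000, weight P(X=1) = 1/6
  P(Y|X=2) = (1/2, 1/2), H(Y|X=2) = 1.0000, weight P(X=2) = 1/2
H(Y|X) = 1.0000 bits

H(X) + H(Y|X) = 1.4591 + 1.0000 = 2.4591 bits

Both sides equal 2.4591 bits. ✓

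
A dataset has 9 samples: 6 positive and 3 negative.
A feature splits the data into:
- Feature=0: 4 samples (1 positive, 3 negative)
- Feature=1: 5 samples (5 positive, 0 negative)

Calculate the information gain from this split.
0.5577 bits

Information Gain = H(Y) - H(Y|Feature)

Before split:
P(positive) = 6/9 = 0.6667
H(Y) = 0.9183 bits

After split:
Feature=0: H = 0.8113 bits (weight = 4/9)
Feature=1: H = 0.0000 bits (weight = 5/9)
H(Y|Feature) = (4/9)×0.8113 + (5/9)×0.0000 = 0.3606 bits

Information Gain = 0.9183 - 0.3606 = 0.5577 bits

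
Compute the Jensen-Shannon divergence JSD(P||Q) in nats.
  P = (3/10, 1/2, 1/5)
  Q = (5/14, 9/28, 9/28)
0.0182 nats

Jensen-Shannon divergence is:
JSD(P||Q) = 0.5 × D_KL(P||M) + 0.5 × D_KL(Q||M)
where M = 0.5 × (P + Q) is the mixture distribution.

M = 0.5 × (3/10, 1/2, 1/5) + 0.5 × (5/14, 9/28, 9/28) = (0.328571, 0.410714, 0.260714)

D_KL(P||M) = 0.0180 nats
D_KL(Q||M) = 0.0183 nats

JSD(P||Q) = 0.5 × 0.0180 + 0.5 × 0.0183 = 0.0182 nats

Unlike KL divergence, JSD is symmetric and bounded: 0 ≤ JSD ≤ log(2).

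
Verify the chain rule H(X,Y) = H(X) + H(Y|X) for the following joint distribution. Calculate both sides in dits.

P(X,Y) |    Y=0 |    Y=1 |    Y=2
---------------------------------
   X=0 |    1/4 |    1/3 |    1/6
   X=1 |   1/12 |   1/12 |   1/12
H(X,Y) = 0.7090, H(X) = 0.2442, H(Y|X) = 0.4648 (all in dits)

Chain rule: H(X,Y) = H(X) + H(Y|X)

Left side — joint entropy directly:
H(X,Y) = -Σ p(x,y) log p(x,y) = 0.7090 dits

Right side — compute H(Y|X) from the conditional distributions:
P(X) = (3/4, 1/4), so H(X) = 0.2442 dits
H(Y|X) = Σ_x P(X=x) · H(Y|X=x):
  P(Y|X=0) = (1/3, 4/9, 2/9), H(Y|X=0) = 0.4607, weight P(X=0) = 3/4
  P(Y|X=1) = (1/3, 1/3, 1/3), H(Y|X=1) = 0.4771, weight P(X=1) = 1/4
H(Y|X) = 0.4648 dits

H(X) + H(Y|X) = 0.2442 + 0.4648 = 0.7090 dits

Both sides equal 0.7090 dits. ✓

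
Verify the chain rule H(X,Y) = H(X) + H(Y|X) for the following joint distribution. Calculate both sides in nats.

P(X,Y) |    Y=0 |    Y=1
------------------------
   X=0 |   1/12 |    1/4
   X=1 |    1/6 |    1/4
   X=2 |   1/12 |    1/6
H(X,Y) = 1.7046, H(X) = 1.0776, H(Y|X) = 0.6270 (all in nats)

Chain rule: H(X,Y) = H(X) + H(Y|X)

Left side — joint entropy directly:
H(X,Y) = -Σ p(x,y) log p(x,y) = 1.7046 nats

Right side — compute H(Y|X) from the conditional distributions:
P(X) = (1/3, 5/12, 1/4), so H(X) = 1.0776 nats
H(Y|X) = Σ_x P(X=x) · H(Y|X=x):
  P(Y|X=0) = (1/4, 3/4), H(Y|X=0) = 0.5623, weight P(X=0) = 1/3
  P(Y|X=1) = (2/5, 3/5), H(Y|X=1) = 0.6730, weight P(X=1) = 5/12
  P(Y|X=2) = (1/3, 2/3), H(Y|X=2) = 0.6365, weight P(X=2) = 1/4
H(Y|X) = 0.6270 nats

H(X) + H(Y|X) = 1.0776 + 0.6270 = 1.7046 nats

Both sides equal 1.7046 nats. ✓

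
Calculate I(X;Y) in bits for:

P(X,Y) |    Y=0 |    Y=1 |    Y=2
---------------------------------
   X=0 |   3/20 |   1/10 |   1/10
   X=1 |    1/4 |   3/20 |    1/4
0.0075 bits

Mutual information: I(X;Y) = H(X) + H(Y) - H(X,Y)

Marginals:
P(X) = (7/20, 13/20), H(X) = 0.9341 bits
P(Y) = (2/5, 1/4, 7/20), H(Y) = 1.5589 bits

Joint entropy: H(X,Y) = 2.4855 bits

I(X;Y) = 0.9341 + 1.5589 - 2.4855 = 0.0075 bits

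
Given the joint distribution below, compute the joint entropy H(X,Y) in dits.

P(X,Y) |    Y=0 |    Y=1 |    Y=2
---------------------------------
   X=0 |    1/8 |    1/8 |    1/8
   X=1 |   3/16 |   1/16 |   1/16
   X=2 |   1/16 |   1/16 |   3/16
0.9123 dits

Joint entropy is H(X,Y) = -Σ_{x,y} p(x,y) log p(x,y).

Summing over all non-zero entries:
H(X,Y) = -[1/8·log_10(1/8) + 1/8·log_10(1/8) + 1/8·log_10(1/8) + 3/16·log_10(3/16) + 1/16·log_10(1/16) + 1/16·log_10(1/16) + 1/16·log_10(1/16) + 1/16·log_10(1/16) + 3/16·log_10(3/16)]
H(X,Y) = 0.9123 dits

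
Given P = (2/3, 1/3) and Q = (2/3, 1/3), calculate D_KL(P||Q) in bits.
0.0000 bits

KL divergence: D_KL(P||Q) = Σ p(x) log(p(x)/q(x))

Computing term by term:
  x=0: 2/3 × log_2[(2/3)/(2/3)] = 2/3 × 0.0000 = 0.0000
  x=1: 1/3 × log_2[(1/3)/(1/3)] = 1/3 × 0.0000 = 0.0000

D_KL(P||Q) = 0.0000 bits

Note: KL divergence is always non-negative and equals 0 iff P = Q.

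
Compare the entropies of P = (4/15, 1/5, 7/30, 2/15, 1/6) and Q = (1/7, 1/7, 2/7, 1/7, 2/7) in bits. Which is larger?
P

Computing entropies in bits:
H(P) = 2.2812
H(Q) = 2.2359

Distribution P has higher entropy.

Intuition: The distribution closer to uniform (more spread out) has higher entropy.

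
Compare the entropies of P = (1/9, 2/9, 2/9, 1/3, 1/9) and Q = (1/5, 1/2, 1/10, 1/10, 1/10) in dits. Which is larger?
P

Computing entropies in dits:
H(P) = 0.6614
H(Q) = 0.5903

Distribution P has higher entropy.

Intuition: The distribution closer to uniform (more spread out) has higher entropy.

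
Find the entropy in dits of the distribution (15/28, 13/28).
0.2999 dits

Shannon entropy is H(X) = -Σ p(x) log p(x).

For P = (15/28, 13/28):
H = -15/28 × log_10(15/28) -13/28 × log_10(13/28)
H = 0.2999 dits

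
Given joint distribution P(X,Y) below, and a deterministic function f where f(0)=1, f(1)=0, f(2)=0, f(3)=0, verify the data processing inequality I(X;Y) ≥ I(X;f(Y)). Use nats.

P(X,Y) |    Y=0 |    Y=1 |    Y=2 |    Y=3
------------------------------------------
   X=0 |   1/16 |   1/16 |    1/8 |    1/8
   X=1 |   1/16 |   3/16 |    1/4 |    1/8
I(X;Y) = 0.0224, I(X;f(Y)) = 0.0046, inequality holds: 0.0224 ≥ 0.0046

Data Processing Inequality: For any Markov chain X → Y → Z, we have I(X;Y) ≥ I(X;Z).

Here Z = f(Y) is a deterministic function of Y, forming X → Y → Z.

Original I(X;Y) = 0.0224 nats

After applying f:
P(X,Z) where Z=f(Y):
- P(X,Z=0) = P(X,Y=1) + P(X,Y=2) + P(X,Y=3)
- P(X,Z=1) = P(X,Y=0)

I(X;Z) = I(X;f(Y)) = 0.0046 nats

Verification: 0.0224 ≥ 0.0046 ✓

Information cannot be created by processing; the function f can only lose information about X.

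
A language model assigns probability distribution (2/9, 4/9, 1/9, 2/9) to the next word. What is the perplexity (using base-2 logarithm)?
3.5717

Perplexity is 2^H (or exp(H) for natural log).

First, H = -Σ p log p = 1.8366 bits
Perplexity = 2^1.8366 = 3.5717

Interpretation: The model's uncertainty is equivalent to choosing uniformly among 3.6 options.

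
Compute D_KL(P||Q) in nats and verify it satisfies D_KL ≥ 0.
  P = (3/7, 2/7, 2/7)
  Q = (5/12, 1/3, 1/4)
0.0062 nats

KL divergence satisfies the Gibbs inequality: D_KL(P||Q) ≥ 0 for all distributions P, Q.

D_KL(P||Q) = Σ p(x) log(p(x)/q(x))
Term by term:
  x=0: 3/7 × log_e[(3/7)/(5/12)] = 0.0121
  x=1: 2/7 × log_e[(2/7)/(1/3)] = -0.0440
  x=2: 2/7 × log_e[(2/7)/(1/4)] = 0.0382
D_KL(P||Q) = 0.0062 nats

D_KL(P||Q) = 0.0062 ≥ 0 ✓

This non-negativity is a fundamental property: relative entropy cannot be negative because it measures how different Q is from P.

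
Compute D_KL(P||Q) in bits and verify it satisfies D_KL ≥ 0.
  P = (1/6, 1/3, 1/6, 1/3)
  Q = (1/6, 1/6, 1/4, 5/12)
0.1285 bits

KL divergence satisfies the Gibbs inequality: D_KL(P||Q) ≥ 0 for all distributions P, Q.

D_KL(P||Q) = Σ p(x) log(p(x)/q(x))
Term by term:
  x=0: 1/6 × log_2[(1/6)/(1/6)] = 0.0000
  x=1: 1/3 × log_2[(1/3)/(1/6)] = 0.3333
  x=2: 1/6 × log_2[(1/6)/(1/4)] = -0.0975
  x=3: 1/3 × log_2[(1/3)/(5/12)] = -0.1073
D_KL(P||Q) = 0.1285 bits

D_KL(P||Q) = 0.1285 ≥ 0 ✓

This non-negativity is a fundamental property: relative entropy cannot be negative because it measures how different Q is from P.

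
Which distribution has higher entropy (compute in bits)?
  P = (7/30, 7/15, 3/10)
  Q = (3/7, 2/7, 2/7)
Q

Computing entropies in bits:
H(P) = 1.5241
H(Q) = 1.5567

Distribution Q has higher entropy.

Intuition: The distribution closer to uniform (more spread out) has higher entropy.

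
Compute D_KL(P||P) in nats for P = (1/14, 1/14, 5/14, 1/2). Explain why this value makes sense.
0.0000 nats

KL divergence satisfies the Gibbs inequality: D_KL(P||Q) ≥ 0 for all distributions P, Q.

D_KL(P||Q) = Σ p(x) log(p(x)/q(x))
Each term is p(x) × log_e(p(x)/p(x)) = p(x) × log_e(1) = 0, so the sum is 0.
D_KL(P||Q) = 0.0000 nats

When P = Q, the KL divergence is exactly 0, as there is no 'divergence' between identical distributions.

This non-negativity is a fundamental property: relative entropy cannot be negative because it measures how different Q is from P.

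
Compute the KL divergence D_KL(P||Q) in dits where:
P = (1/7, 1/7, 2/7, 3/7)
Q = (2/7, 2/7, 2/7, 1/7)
0.1185 dits

KL divergence: D_KL(P||Q) = Σ p(x) log(p(x)/q(x))

Computing term by term:
  x=0: 1/7 × log_10[(1/7)/(2/7)] = 1/7 × -0.3010 = -0.0430
  x=1: 1/7 × log_10[(1/7)/(2/7)] = 1/7 × -0.3010 = -0.0430
  x=2: 2/7 × log_10[(2/7)/(2/7)] = 2/7 × 0.0000 = 0.0000
  x=3: 3/7 × log_10[(3/7)/(1/7)] = 3/7 × 0.4771 = 0.2045

D_KL(P||Q) = 0.1185 dits

Note: KL divergence is always non-negative and equals 0 iff P = Q.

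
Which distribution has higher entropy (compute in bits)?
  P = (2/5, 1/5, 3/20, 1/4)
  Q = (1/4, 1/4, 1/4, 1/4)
Q

Computing entropies in bits:
H(P) = 1.9037
H(Q) = 2.0000

Distribution Q has higher entropy.

Intuition: The distribution closer to uniform (more spread out) has higher entropy.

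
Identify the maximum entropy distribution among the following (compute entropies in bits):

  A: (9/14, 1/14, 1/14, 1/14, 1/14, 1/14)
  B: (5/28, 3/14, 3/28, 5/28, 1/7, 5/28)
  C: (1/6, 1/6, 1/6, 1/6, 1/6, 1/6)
C

For a discrete distribution over n outcomes, entropy is maximized by the uniform distribution.

Computing entropies:
H(A) = 1.7695 bits
H(B) = 2.5540 bits
H(C) = 2.5850 bits

The uniform distribution (where all probabilities equal 1/6) achieves the maximum entropy of log_2(6) = 2.5850 bits.

Distribution C has the highest entropy.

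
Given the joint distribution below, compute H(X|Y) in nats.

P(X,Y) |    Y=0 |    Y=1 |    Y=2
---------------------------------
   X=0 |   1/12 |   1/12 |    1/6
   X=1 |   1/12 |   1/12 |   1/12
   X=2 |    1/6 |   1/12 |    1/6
1.0608 nats

Using the chain rule: H(X|Y) = H(X,Y) - H(Y)

First, compute H(X,Y) = 2.1383 nats

Marginal P(Y) = (1/3, 1/4, 5/12)
H(Y) = 1.0776 nats

H(X|Y) = H(X,Y) - H(Y) = 2.1383 - 1.0776 = 1.0608 nats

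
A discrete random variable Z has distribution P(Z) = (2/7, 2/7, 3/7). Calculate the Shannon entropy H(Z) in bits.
1.5567 bits

Shannon entropy is H(X) = -Σ p(x) log p(x).

For P = (2/7, 2/7, 3/7):
H = -2/7 × log_2(2/7) -2/7 × log_2(2/7) -3/7 × log_2(3/7)
H = 1.5567 bits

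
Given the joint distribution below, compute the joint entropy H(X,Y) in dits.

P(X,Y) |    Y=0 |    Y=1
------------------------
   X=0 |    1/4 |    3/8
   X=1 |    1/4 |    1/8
0.5737 dits

Joint entropy is H(X,Y) = -Σ_{x,y} p(x,y) log p(x,y).

Summing over all non-zero entries:
H(X,Y) = -[1/4·log_10(1/4) + 3/8·log_10(3/8) + 1/4·log_10(1/4) + 1/8·log_10(1/8)]
H(X,Y) = 0.5737 dits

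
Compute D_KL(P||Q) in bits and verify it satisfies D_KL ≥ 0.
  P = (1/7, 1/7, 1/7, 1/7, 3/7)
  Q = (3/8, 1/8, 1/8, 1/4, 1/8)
0.5026 bits

KL divergence satisfies the Gibbs inequality: D_KL(P||Q) ≥ 0 for all distributions P, Q.

D_KL(P||Q) = Σ p(x) log(p(x)/q(x))
Term by term:
  x=0: 1/7 × log_2[(1/7)/(3/8)] = -0.1989
  x=1: 1/7 × log_2[(1/7)/(1/8)] = 0.0275
  x=2: 1/7 × log_2[(1/7)/(1/8)] = 0.0275
  x=3: 1/7 × log_2[(1/7)/(1/4)] = -0.1153
  x=4: 3/7 × log_2[(3/7)/(1/8)] = 0.7618
D_KL(P||Q) = 0.5026 bits

D_KL(P||Q) = 0.5026 ≥ 0 ✓

This non-negativity is a fundamental property: relative entropy cannot be negative because it measures how different Q is from P.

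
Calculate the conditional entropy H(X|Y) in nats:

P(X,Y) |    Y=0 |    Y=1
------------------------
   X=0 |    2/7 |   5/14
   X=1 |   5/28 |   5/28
0.6503 nats

Using the chain rule: H(X|Y) = H(X,Y) - H(Y)

First, compute H(X,Y) = 1.3409 nats

Marginal P(Y) = (13/28, 15/28)
H(Y) = 0.6906 nats

H(X|Y) = H(X,Y) - H(Y) = 1.3409 - 0.6906 = 0.6503 nats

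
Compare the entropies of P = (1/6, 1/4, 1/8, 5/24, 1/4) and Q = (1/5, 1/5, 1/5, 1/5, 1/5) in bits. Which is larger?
Q

Computing entropies in bits:
H(P) = 2.2773
H(Q) = 2.3219

Distribution Q has higher entropy.

Intuition: The distribution closer to uniform (more spread out) has higher entropy.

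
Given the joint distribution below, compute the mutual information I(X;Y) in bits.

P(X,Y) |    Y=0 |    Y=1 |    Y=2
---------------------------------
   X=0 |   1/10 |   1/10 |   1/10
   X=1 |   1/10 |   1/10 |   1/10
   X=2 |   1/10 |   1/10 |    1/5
0.0200 bits

Mutual information: I(X;Y) = H(X) + H(Y) - H(X,Y)

Marginals:
P(X) = (3/10, 3/10, 2/5), H(X) = 1.5710 bits
P(Y) = (3/10, 3/10, 2/5), H(Y) = 1.5710 bits

Joint entropy: H(X,Y) = 3.1219 bits

I(X;Y) = 1.5710 + 1.5710 - 3.1219 = 0.0200 bits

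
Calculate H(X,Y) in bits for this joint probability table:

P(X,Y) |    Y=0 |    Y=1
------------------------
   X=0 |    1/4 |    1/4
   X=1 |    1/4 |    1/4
2.0000 bits

Joint entropy is H(X,Y) = -Σ_{x,y} p(x,y) log p(x,y).

Summing over all non-zero entries:
H(X,Y) = -[1/4·log_2(1/4) + 1/4·log_2(1/4) + 1/4·log_2(1/4) + 1/4·log_2(1/4)]
H(X,Y) = 2.0000 bits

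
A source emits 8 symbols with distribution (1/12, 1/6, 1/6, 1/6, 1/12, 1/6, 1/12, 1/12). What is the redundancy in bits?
0.0817 bits

Redundancy measures how far a source is from maximum entropy:
R = H_max - H(X)

Maximum entropy for 8 symbols: H_max = log_2(8) = 3.0000 bits
Actual entropy: H(X) = 2.9183 bits
Redundancy: R = 3.0000 - 2.9183 = 0.0817 bits

This redundancy represents potential for compression: the source could be compressed by 0.0817 bits per symbol.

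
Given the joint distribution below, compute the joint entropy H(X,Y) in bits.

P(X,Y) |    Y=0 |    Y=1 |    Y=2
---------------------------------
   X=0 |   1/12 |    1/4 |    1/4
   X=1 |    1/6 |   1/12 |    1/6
2.4591 bits

Joint entropy is H(X,Y) = -Σ_{x,y} p(x,y) log p(x,y).

Summing over all non-zero entries:
H(X,Y) = -[1/12·log_2(1/12) + 1/4·log_2(1/4) + 1/4·log_2(1/4) + 1/6·log_2(1/6) + 1/12·log_2(1/12) + 1/6·log_2(1/6)]
H(X,Y) = 2.4591 bits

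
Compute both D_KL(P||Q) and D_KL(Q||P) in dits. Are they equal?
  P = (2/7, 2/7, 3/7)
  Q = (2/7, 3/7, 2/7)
D_KL(P||Q) = 0.0252, D_KL(Q||P) = 0.0252

KL divergence is not symmetric: D_KL(P||Q) ≠ D_KL(Q||P) in general.

D_KL(P||Q) = 0.0252 dits
D_KL(Q||P) = 0.0252 dits

In this case they happen to be equal (to 4 decimal places).

This asymmetry is why KL divergence is not a true distance metric.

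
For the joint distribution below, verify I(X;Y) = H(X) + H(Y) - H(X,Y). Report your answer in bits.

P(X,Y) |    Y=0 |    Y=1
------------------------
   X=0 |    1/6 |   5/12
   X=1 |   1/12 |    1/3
I(X;Y) = 0.0070 bits

Mutual information has multiple equivalent forms:
- I(X;Y) = H(X) - H(X|Y)
- I(X;Y) = H(Y) - H(Y|X)
- I(X;Y) = H(X) + H(Y) - H(X,Y)

Computing all quantities:
H(X) = 0.9799, H(Y) = 0.8113, H(X,Y) = 1.7842
H(X|Y) = 0.9729, H(Y|X) = 0.8043

Verification:
H(X) - H(X|Y) = 0.9799 - 0.9729 = 0.0070
H(Y) - H(Y|X) = 0.8113 - 0.8043 = 0.0070
H(X) + H(Y) - H(X,Y) = 0.9799 + 0.8113 - 1.7842 = 0.0070

All forms give I(X;Y) = 0.0070 bits. ✓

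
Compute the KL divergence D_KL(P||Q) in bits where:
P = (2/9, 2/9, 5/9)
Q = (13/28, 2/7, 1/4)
0.3232 bits

KL divergence: D_KL(P||Q) = Σ p(x) log(p(x)/q(x))

Computing term by term:
  x=0: 2/9 × log_2[(2/9)/(13/28)] = 2/9 × -1.0630 = -0.2362
  x=1: 2/9 × log_2[(2/9)/(2/7)] = 2/9 × -0.3626 = -0.0806
  x=2: 5/9 × log_2[(5/9)/(1/4)] = 5/9 × 1.1520 = 0.6400

D_KL(P||Q) = 0.3232 bits

Note: KL divergence is always non-negative and equals 0 iff P = Q.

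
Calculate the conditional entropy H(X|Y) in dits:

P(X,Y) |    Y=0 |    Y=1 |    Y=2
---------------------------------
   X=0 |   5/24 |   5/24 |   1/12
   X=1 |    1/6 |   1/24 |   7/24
0.2471 dits

Using the chain rule: H(X|Y) = H(X,Y) - H(Y)

First, compute H(X,Y) = 0.7171 dits

Marginal P(Y) = (3/8, 1/4, 3/8)
H(Y) = 0.4700 dits

H(X|Y) = H(X,Y) - H(Y) = 0.7171 - 0.4700 = 0.2471 dits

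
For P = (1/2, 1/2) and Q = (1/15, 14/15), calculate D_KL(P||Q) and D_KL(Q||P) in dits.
D_KL(P||Q) = 0.3020, D_KL(Q||P) = 0.1947

KL divergence is not symmetric: D_KL(P||Q) ≠ D_KL(Q||P) in general.

D_KL(P||Q) = 0.3020 dits
D_KL(Q||P) = 0.1947 dits

No, they are not equal!

This asymmetry is why KL divergence is not a true distance metric.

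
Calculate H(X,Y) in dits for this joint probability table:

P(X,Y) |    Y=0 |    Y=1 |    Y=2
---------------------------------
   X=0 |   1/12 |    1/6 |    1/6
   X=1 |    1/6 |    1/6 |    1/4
0.7592 dits

Joint entropy is H(X,Y) = -Σ_{x,y} p(x,y) log p(x,y).

Summing over all non-zero entries:
H(X,Y) = -[1/12·log_10(1/12) + 1/6·log_10(1/6) + 1/6·log_10(1/6) + 1/6·log_10(1/6) + 1/6·log_10(1/6) + 1/4·log_10(1/4)]
H(X,Y) = 0.7592 dits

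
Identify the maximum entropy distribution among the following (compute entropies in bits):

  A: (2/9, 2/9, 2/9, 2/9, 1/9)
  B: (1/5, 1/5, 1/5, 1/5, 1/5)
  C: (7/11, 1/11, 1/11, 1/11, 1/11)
B

For a discrete distribution over n outcomes, entropy is maximized by the uniform distribution.

Computing entropies:
H(A) = 2.2810 bits
H(B) = 2.3219 bits
H(C) = 1.6729 bits

The uniform distribution (where all probabilities equal 1/5) achieves the maximum entropy of log_2(5) = 2.3219 bits.

Distribution B has the highest entropy.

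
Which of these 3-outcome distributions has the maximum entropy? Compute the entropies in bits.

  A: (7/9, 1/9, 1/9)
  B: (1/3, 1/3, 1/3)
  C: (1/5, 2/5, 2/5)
B

For a discrete distribution over n outcomes, entropy is maximized by the uniform distribution.

Computing entropies:
H(A) = 0.9864 bits
H(B) = 1.5850 bits
H(C) = 1.5219 bits

The uniform distribution (where all probabilities equal 1/3) achieves the maximum entropy of log_2(3) = 1.5850 bits.

Distribution B has the highest entropy.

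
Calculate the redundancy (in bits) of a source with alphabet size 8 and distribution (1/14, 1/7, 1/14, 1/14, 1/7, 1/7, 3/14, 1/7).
0.1037 bits

Redundancy measures how far a source is from maximum entropy:
R = H_max - H(X)

Maximum entropy for 8 symbols: H_max = log_2(8) = 3.0000 bits
Actual entropy: H(X) = 2.8963 bits
Redundancy: R = 3.0000 - 2.8963 = 0.1037 bits

This redundancy represents potential for compression: the source could be compressed by 0.1037 bits per symbol.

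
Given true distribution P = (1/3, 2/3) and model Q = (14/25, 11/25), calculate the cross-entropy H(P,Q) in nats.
0.7406 nats

Cross-entropy: H(P,Q) = -Σ p(x) log q(x)

Alternatively: H(P,Q) = H(P) + D_KL(P||Q)
H(P) = 0.6365 nats
D_KL(P||Q) = 0.1041 nats

H(P,Q) = 0.6365 + 0.1041 = 0.7406 nats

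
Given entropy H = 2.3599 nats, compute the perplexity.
10.5899

Perplexity is e^H (or exp(H) for natural log).

H = 2.3599 nats
Perplexity = e^2.3599 = 10.5899

Interpretation: The model's uncertainty is equivalent to choosing uniformly among 10.6 options.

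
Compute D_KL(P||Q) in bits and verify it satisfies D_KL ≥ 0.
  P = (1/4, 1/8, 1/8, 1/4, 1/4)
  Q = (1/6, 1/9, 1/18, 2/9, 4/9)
0.1487 bits

KL divergence satisfies the Gibbs inequality: D_KL(P||Q) ≥ 0 for all distributions P, Q.

D_KL(P||Q) = Σ p(x) log(p(x)/q(x))
Term by term:
  x=0: 1/4 × log_2[(1/4)/(1/6)] = 0.1462
  x=1: 1/8 × log_2[(1/8)/(1/9)] = 0.0212
  x=2: 1/8 × log_2[(1/8)/(1/18)] = 0.1462
  x=3: 1/4 × log_2[(1/4)/(2/9)] = 0.0425
  x=4: 1/4 × log_2[(1/4)/(4/9)] = -0.2075
D_KL(P||Q) = 0.1487 bits

D_KL(P||Q) = 0.1487 ≥ 0 ✓

This non-negativity is a fundamental property: relative entropy cannot be negative because it measures how different Q is from P.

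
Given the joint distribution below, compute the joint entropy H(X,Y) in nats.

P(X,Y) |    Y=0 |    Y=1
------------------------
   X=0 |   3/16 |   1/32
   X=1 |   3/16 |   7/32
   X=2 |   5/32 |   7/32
1.6910 nats

Joint entropy is H(X,Y) = -Σ_{x,y} p(x,y) log p(x,y).

Summing over all non-zero entries:
H(X,Y) = -[3/16·log_e(3/16) + 1/32·log_e(1/32) + 3/16·log_e(3/16) + 7/32·log_e(7/32) + 5/32·log_e(5/32) + 7/32·log_e(7/32)]
H(X,Y) = 1.6910 nats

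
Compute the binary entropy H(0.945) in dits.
0.0925 dits

The binary entropy function is:
H(p) = -p log(p) - (1-p) log(1-p)

H(0.945) = -0.945 × log_10(0.945) - 0.055 × log_10(0.055)
H(0.945) = 0.0925 dits

Note: Binary entropy is maximized at p=0.5 (H=1 bit) and minimized at p=0 or p=1 (H=0).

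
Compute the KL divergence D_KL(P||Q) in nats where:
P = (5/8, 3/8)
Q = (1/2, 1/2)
0.0316 nats

KL divergence: D_KL(P||Q) = Σ p(x) log(p(x)/q(x))

Computing term by term:
  x=0: 5/8 × log_e[(5/8)/(1/2)] = 5/8 × 0.2231 = 0.1395
  x=1: 3/8 × log_e[(3/8)/(1/2)] = 3/8 × -0.2877 = -0.1079

D_KL(P||Q) = 0.0316 nats

Note: KL divergence is always non-negative and equals 0 iff P = Q.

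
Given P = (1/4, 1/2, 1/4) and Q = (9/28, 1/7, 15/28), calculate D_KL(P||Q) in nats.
0.3730 nats

KL divergence: D_KL(P||Q) = Σ p(x) log(p(x)/q(x))

Computing term by term:
  x=0: 1/4 × log_e[(1/4)/(9/28)] = 1/4 × -0.2513 = -0.0628
  x=1: 1/2 × log_e[(1/2)/(1/7)] = 1/2 × 1.2528 = 0.6264
  x=2: 1/4 × log_e[(1/4)/(15/28)] = 1/4 × -0.7621 = -0.1905

D_KL(P||Q) = 0.3730 nats

Note: KL divergence is always non-negative and equals 0 iff P = Q.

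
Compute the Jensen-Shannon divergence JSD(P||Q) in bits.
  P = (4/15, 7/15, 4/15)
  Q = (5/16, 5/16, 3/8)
0.0190 bits

Jensen-Shannon divergence is:
JSD(P||Q) = 0.5 × D_KL(P||M) + 0.5 × D_KL(Q||M)
where M = 0.5 × (P + Q) is the mixture distribution.

M = 0.5 × (4/15, 7/15, 4/15) + 0.5 × (5/16, 5/16, 3/8) = (0.289583, 0.389583, 0.320833)

D_KL(P||M) = 0.0187 bits
D_KL(Q||M) = 0.0193 bits

JSD(P||Q) = 0.5 × 0.0187 + 0.5 × 0.0193 = 0.0190 bits

Unlike KL divergence, JSD is symmetric and bounded: 0 ≤ JSD ≤ log(2).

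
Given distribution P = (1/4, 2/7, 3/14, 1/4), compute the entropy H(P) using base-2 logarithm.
1.9926 bits

Shannon entropy is H(X) = -Σ p(x) log p(x).

For P = (1/4, 2/7, 3/14, 1/4):
H = -1/4 × log_2(1/4) -2/7 × log_2(2/7) -3/14 × log_2(3/14) -1/4 × log_2(1/4)
H = 1.9926 bits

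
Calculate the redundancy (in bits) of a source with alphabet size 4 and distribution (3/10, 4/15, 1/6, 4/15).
0.0311 bits

Redundancy measures how far a source is from maximum entropy:
R = H_max - H(X)

Maximum entropy for 4 symbols: H_max = log_2(4) = 2.0000 bits
Actual entropy: H(X) = 1.9689 bits
Redundancy: R = 2.0000 - 1.9689 = 0.0311 bits

This redundancy represents potential for compression: the source could be compressed by 0.0311 bits per symbol.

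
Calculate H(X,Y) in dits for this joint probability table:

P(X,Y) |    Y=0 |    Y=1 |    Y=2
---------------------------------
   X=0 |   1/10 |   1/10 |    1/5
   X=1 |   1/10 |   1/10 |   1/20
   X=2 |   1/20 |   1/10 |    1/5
0.9097 dits

Joint entropy is H(X,Y) = -Σ_{x,y} p(x,y) log p(x,y).

Summing over all non-zero entries:
H(X,Y) = -[1/10·log_10(1/10) + 1/10·log_10(1/10) + 1/5·log_10(1/5) + 1/10·log_10(1/10) + 1/10·log_10(1/10) + 1/20·log_10(1/20) + 1/20·log_10(1/20) + 1/10·log_10(1/10) + 1/5·log_10(1/5)]
H(X,Y) = 0.9097 dits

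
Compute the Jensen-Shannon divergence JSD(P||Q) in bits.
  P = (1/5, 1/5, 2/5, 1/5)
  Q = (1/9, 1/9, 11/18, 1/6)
0.0357 bits

Jensen-Shannon divergence is:
JSD(P||Q) = 0.5 × D_KL(P||M) + 0.5 × D_KL(Q||M)
where M = 0.5 × (P + Q) is the mixture distribution.

M = 0.5 × (1/5, 1/5, 2/5, 1/5) + 0.5 × (1/9, 1/9, 11/18, 1/6) = (0.155556, 0.155556, 0.505556, 0.183333)

D_KL(P||M) = 0.0350 bits
D_KL(Q||M) = 0.0364 bits

JSD(P||Q) = 0.5 × 0.0350 + 0.5 × 0.0364 = 0.0357 bits

Unlike KL divergence, JSD is symmetric and bounded: 0 ≤ JSD ≤ log(2).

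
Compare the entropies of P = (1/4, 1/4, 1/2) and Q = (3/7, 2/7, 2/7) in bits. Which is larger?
Q

Computing entropies in bits:
H(P) = 1.5000
H(Q) = 1.5567

Distribution Q has higher entropy.

Intuition: The distribution closer to uniform (more spread out) has higher entropy.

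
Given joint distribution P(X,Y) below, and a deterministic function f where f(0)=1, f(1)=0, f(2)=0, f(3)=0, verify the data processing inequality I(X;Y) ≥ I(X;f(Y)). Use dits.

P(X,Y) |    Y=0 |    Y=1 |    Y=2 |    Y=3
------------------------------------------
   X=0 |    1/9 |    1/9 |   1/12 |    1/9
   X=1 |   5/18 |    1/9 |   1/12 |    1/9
I(X;Y) = 0.0100, I(X;f(Y)) = 0.0100, inequality holds: 0.0100 ≥ 0.0100

Data Processing Inequality: For any Markov chain X → Y → Z, we have I(X;Y) ≥ I(X;Z).

Here Z = f(Y) is a deterministic function of Y, forming X → Y → Z.

Original I(X;Y) = 0.0100 dits

After applying f:
P(X,Z) where Z=f(Y):
- P(X,Z=0) = P(X,Y=1) + P(X,Y=2) + P(X,Y=3)
- P(X,Z=1) = P(X,Y=0)

I(X;Z) = I(X;f(Y)) = 0.0100 dits

Verification: 0.0100 ≥ 0.0100 ✓

Information cannot be created by processing; the function f can only lose information about X.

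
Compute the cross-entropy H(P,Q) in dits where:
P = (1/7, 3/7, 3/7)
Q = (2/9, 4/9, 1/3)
0.4487 dits

Cross-entropy: H(P,Q) = -Σ p(x) log q(x)

Alternatively: H(P,Q) = H(P) + D_KL(P||Q)
H(P) = 0.4361 dits
D_KL(P||Q) = 0.0126 dits

H(P,Q) = 0.4361 + 0.0126 = 0.4487 dits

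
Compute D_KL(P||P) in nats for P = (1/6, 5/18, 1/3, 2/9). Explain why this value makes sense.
0.0000 nats

KL divergence satisfies the Gibbs inequality: D_KL(P||Q) ≥ 0 for all distributions P, Q.

D_KL(P||Q) = Σ p(x) log(p(x)/q(x))
Each term is p(x) × log_e(p(x)/p(x)) = p(x) × log_e(1) = 0, so the sum is 0.
D_KL(P||Q) = 0.0000 nats

When P = Q, the KL divergence is exactly 0, as there is no 'divergence' between identical distributions.

This non-negativity is a fundamental property: relative entropy cannot be negative because it measures how different Q is from P.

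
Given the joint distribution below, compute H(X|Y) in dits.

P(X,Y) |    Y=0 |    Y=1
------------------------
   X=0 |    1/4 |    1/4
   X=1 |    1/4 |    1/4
0.3010 dits

Using the chain rule: H(X|Y) = H(X,Y) - H(Y)

First, compute H(X,Y) = 0.6021 dits

Marginal P(Y) = (1/2, 1/2)
H(Y) = 0.3010 dits

H(X|Y) = H(X,Y) - H(Y) = 0.6021 - 0.3010 = 0.3010 dits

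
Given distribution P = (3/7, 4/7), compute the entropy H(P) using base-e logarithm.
0.6829 nats

Shannon entropy is H(X) = -Σ p(x) log p(x).

For P = (3/7, 4/7):
H = -3/7 × log_e(3/7) -4/7 × log_e(4/7)
H = 0.6829 nats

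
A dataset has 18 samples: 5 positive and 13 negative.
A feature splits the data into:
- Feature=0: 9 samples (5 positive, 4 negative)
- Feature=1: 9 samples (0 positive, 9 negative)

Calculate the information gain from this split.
0.3569 bits

Information Gain = H(Y) - H(Y|Feature)

Before split:
P(positive) = 5/18 = 0.2778
H(Y) = 0.8524 bits

After split:
Feature=0: H = 0.9911 bits (weight = 9/18)
Feature=1: H = 0.0000 bits (weight = 9/18)
H(Y|Feature) = (9/18)×0.9911 + (9/18)×0.0000 = 0.4955 bits

Information Gain = 0.8524 - 0.4955 = 0.3569 bits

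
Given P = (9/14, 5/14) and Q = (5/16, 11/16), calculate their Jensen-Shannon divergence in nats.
0.0557 nats

Jensen-Shannon divergence is:
JSD(P||Q) = 0.5 × D_KL(P||M) + 0.5 × D_KL(Q||M)
where M = 0.5 × (P + Q) is the mixture distribution.

M = 0.5 × (9/14, 5/14) + 0.5 × (5/16, 11/16) = (0.477679, 0.522321)

D_KL(P||M) = 0.0552 nats
D_KL(Q||M) = 0.0563 nats

JSD(P||Q) = 0.5 × 0.0552 + 0.5 × 0.0563 = 0.0557 nats

Unlike KL divergence, JSD is symmetric and bounded: 0 ≤ JSD ≤ log(2).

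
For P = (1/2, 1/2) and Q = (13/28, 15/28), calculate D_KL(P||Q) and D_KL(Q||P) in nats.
D_KL(P||Q) = 0.0026, D_KL(Q||P) = 0.0026

KL divergence is not symmetric: D_KL(P||Q) ≠ D_KL(Q||P) in general.

D_KL(P||Q) = 0.0026 nats
D_KL(Q||P) = 0.0026 nats

In this case they happen to be equal (to 4 decimal places).

This asymmetry is why KL divergence is not a true distance metric.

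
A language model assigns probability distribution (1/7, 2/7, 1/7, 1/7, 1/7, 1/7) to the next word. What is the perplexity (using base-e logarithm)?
5.7423

Perplexity is e^H (or exp(H) for natural log).

First, H = -Σ p log p = 1.7479 nats
Perplexity = e^1.7479 = 5.7423

Interpretation: The model's uncertainty is equivalent to choosing uniformly among 5.7 options.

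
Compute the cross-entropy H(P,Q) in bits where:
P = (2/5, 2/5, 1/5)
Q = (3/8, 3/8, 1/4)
1.5320 bits

Cross-entropy: H(P,Q) = -Σ p(x) log q(x)

Alternatively: H(P,Q) = H(P) + D_KL(P||Q)
H(P) = 1.5219 bits
D_KL(P||Q) = 0.0101 bits

H(P,Q) = 1.5219 + 0.0101 = 1.5320 bits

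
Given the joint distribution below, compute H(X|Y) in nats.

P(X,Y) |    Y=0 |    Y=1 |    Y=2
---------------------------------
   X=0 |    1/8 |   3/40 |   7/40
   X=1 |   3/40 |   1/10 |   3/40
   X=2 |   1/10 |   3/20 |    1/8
1.0585 nats

Using the chain rule: H(X|Y) = H(X,Y) - H(Y)

First, compute H(X,Y) = 2.1528 nats

Marginal P(Y) = (3/10, 13/40, 3/8)
H(Y) = 1.0943 nats

H(X|Y) = H(X,Y) - H(Y) = 2.1528 - 1.0943 = 1.0585 nats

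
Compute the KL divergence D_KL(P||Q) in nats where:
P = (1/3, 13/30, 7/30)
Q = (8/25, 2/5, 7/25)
0.0058 nats

KL divergence: D_KL(P||Q) = Σ p(x) log(p(x)/q(x))

Computing term by term:
  x=0: 1/3 × log_e[(1/3)/(8/25)] = 1/3 × 0.0408 = 0.0136
  x=1: 13/30 × log_e[(13/30)/(2/5)] = 13/30 × 0.0800 = 0.0347
  x=2: 7/30 × log_e[(7/30)/(7/25)] = 7/30 × -0.1823 = -0.0425

D_KL(P||Q) = 0.0058 nats

Note: KL divergence is always non-negative and equals 0 iff P = Q.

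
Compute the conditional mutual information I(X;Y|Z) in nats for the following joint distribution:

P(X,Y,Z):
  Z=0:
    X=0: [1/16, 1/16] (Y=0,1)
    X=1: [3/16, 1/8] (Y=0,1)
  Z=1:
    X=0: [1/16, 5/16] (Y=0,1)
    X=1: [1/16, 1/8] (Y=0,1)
0.0115 nats

Conditional mutual information: I(X;Y|Z) = H(X|Z) + H(Y|Z) - H(X,Y|Z)

H(Z) = 0.6853
H(X,Z) = 1.3051 → H(X|Z) = 0.6198
H(Y,Z) = 1.2820 → H(Y|Z) = 0.5967
H(X,Y,Z) = 1.8904 → H(X,Y|Z) = 1.2050

I(X;Y|Z) = 0.6198 + 0.5967 - 1.2050 = 0.0115 nats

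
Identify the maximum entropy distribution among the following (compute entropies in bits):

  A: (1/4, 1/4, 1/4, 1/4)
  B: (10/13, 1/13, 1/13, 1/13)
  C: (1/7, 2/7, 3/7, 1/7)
A

For a discrete distribution over n outcomes, entropy is maximized by the uniform distribution.

Computing entropies:
H(A) = 2.0000 bits
H(B) = 1.1451 bits
H(C) = 1.8424 bits

The uniform distribution (where all probabilities equal 1/4) achieves the maximum entropy of log_2(4) = 2.0000 bits.

Distribution A has the highest entropy.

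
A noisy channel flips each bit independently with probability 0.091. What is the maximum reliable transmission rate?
0.5602 bits

For a binary symmetric channel (BSC) with error probability p:
Capacity C = 1 - H(p) bits per symbol

where H(p) = -p log₂(p) - (1-p) log₂(1-p) is the binary entropy function.

H(0.091) = 0.4398 bits
C = 1 - 0.4398 = 0.5602 bits per symbol

This means we can reliably transmit up to 0.5602 bits of information per channel use.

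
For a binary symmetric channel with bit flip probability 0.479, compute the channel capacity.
0.0013 bits

For a binary symmetric channel (BSC) with error probability p:
Capacity C = 1 - H(p) bits per symbol

where H(p) = -p log₂(p) - (1-p) log₂(1-p) is the binary entropy function.

H(0.479) = 0.9987 bits
C = 1 - 0.9987 = 0.0013 bits per symbol

This means we can reliably transmit up to 0.0013 bits of information per channel use.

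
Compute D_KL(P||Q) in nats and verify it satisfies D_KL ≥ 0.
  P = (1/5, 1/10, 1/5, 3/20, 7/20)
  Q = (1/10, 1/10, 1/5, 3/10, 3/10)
0.0886 nats

KL divergence satisfies the Gibbs inequality: D_KL(P||Q) ≥ 0 for all distributions P, Q.

D_KL(P||Q) = Σ p(x) log(p(x)/q(x))
Term by term:
  x=0: 1/5 × log_e[(1/5)/(1/10)] = 0.1386
  x=1: 1/10 × log_e[(1/10)/(1/10)] = 0.0000
  x=2: 1/5 × log_e[(1/5)/(1/5)] = 0.0000
  x=3: 3/20 × log_e[(3/20)/(3/10)] = -0.1040
  x=4: 7/20 × log_e[(7/20)/(3/10)] = 0.0540
D_KL(P||Q) = 0.0886 nats

D_KL(P||Q) = 0.0886 ≥ 0 ✓

This non-negativity is a fundamental property: relative entropy cannot be negative because it measures how different Q is from P.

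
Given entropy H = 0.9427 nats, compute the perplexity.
2.5669

Perplexity is e^H (or exp(H) for natural log).

H = 0.9427 nats
Perplexity = e^0.9427 = 2.5669

Interpretation: The model's uncertainty is equivalent to choosing uniformly among 2.6 options.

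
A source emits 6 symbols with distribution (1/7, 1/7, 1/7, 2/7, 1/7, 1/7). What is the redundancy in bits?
0.0633 bits

Redundancy measures how far a source is from maximum entropy:
R = H_max - H(X)

Maximum entropy for 6 symbols: H_max = log_2(6) = 2.5850 bits
Actual entropy: H(X) = 2.5216 bits
Redundancy: R = 2.5850 - 2.5216 = 0.0633 bits

This redundancy represents potential for compression: the source could be compressed by 0.0633 bits per symbol.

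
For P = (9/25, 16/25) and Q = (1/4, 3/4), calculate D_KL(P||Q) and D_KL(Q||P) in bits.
D_KL(P||Q) = 0.0429, D_KL(Q||P) = 0.0401

KL divergence is not symmetric: D_KL(P||Q) ≠ D_KL(Q||P) in general.

D_KL(P||Q) = 0.0429 bits
D_KL(Q||P) = 0.0401 bits

No, they are not equal!

This asymmetry is why KL divergence is not a true distance metric.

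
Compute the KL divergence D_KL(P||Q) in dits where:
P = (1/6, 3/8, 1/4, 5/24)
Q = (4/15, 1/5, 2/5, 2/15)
0.0577 dits

KL divergence: D_KL(P||Q) = Σ p(x) log(p(x)/q(x))

Computing term by term:
  x=0: 1/6 × log_10[(1/6)/(4/15)] = 1/6 × -0.2041 = -0.0340
  x=1: 3/8 × log_10[(3/8)/(1/5)] = 3/8 × 0.2730 = 0.1024
  x=2: 1/4 × log_10[(1/4)/(2/5)] = 1/4 × -0.2041 = -0.0510
  x=3: 5/24 × log_10[(5/24)/(2/15)] = 5/24 × 0.1938 = 0.0404

D_KL(P||Q) = 0.0577 dits

Note: KL divergence is always non-negative and equals 0 iff P = Q.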